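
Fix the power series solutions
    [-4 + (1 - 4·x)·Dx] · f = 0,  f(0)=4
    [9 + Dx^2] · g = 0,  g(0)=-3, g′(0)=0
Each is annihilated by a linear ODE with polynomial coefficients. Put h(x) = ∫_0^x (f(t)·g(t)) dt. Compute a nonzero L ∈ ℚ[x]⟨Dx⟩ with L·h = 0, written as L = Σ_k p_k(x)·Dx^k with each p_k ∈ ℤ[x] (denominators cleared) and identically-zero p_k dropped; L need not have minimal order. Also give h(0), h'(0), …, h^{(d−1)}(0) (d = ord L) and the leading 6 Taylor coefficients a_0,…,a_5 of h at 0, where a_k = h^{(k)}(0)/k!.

f: a_k = 4, 16, 64, 256, 1024, 4096, …
g: a_k = -3, 0, 27/2, 0, -81/8, 0, …
f·g: L₀ = L_f ⊗_s L_g, ord ≤ 1·2.
h=∫h₀ ⇒ L = L₀·Dx.
L = (-9 + 36·x)·Dx + 8·Dx^2 + (-1 + 4·x)·Dx^3  (order 3).
h: a_k = 0, -12, -24, -46, -138, -4497/10, …
ICs: h(0) = 0, h′(0) = -12, h′′(0) = -48.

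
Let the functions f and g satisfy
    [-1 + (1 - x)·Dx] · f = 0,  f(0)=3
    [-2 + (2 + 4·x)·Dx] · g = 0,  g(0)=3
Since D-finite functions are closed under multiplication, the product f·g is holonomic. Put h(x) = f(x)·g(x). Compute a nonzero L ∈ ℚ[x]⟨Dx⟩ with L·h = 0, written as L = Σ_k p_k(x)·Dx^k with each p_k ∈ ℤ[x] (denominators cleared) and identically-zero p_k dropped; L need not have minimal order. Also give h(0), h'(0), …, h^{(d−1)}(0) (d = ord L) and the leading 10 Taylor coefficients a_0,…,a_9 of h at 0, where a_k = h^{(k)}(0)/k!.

f: a_k = 3, 3, 3, 3, 3, 3, 3, 3, 3, 3, …
g: a_k = 3, 3, -3/2, 3/2, -15/8, 21/8, -63/16, 99/16, -1287/128, 2145/128, …
Sym-product of L_f,L_g gives L₀ (≤ ord 1).
L = (2 + x) + (-1 - x + 2·x^2)·Dx  (order 1).
h: a_k = 9, 18, 27/2, 18, 99/8, 81/4, 135/16, 27, -405/128, 3015/64, …
ICs: h(0) = 9.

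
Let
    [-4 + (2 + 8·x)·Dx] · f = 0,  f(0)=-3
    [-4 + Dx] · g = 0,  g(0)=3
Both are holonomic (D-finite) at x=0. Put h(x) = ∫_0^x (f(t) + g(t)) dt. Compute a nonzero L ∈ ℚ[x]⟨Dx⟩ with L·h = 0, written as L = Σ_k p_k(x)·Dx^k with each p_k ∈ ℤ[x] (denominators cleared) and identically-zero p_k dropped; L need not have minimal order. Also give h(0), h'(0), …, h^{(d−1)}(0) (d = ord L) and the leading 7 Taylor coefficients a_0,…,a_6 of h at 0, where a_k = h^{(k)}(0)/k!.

L = (24 + 64·x)·Dx + (-10 - 64·x - 128·x^2)·Dx^2 + (1 + 12·x + 32·x^2)·Dx^3  (order 3).
h: a_k = 0, 0, 3, 10, 5, 62/5, -146/15, …
ICs: h(0) = 0, h′(0) = 0, h′′(0) = 6.

f: a_k = -3, -6, 6, -12, 30, -84, 252, …
g: a_k = 3, 12, 24, 32, 32, 128/5, 256/15, …
Weyl lclm of L_f,L_g ⇒ L₀ (ord ≤ 2).
∫: right-multiply L₀ by Dx.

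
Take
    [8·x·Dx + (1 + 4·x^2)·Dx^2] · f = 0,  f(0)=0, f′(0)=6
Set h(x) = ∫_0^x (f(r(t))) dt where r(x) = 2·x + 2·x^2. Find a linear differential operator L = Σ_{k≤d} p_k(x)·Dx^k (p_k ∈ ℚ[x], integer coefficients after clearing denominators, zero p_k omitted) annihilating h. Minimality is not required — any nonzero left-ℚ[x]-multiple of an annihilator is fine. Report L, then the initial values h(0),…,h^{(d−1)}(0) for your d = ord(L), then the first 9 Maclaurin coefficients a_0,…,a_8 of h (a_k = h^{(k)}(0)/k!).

L = (-2 + 32·x + 128·x^2 + 192·x^3 + 96·x^4)·Dx^2 + (1 + 2·x + 16·x^2 + 64·x^3 + 80·x^4 + 32·x^5)·Dx^3  (order 3).
h: a_k = 0, 0, 6, 4, -16, -192/5, 352/5, 3008/7, -768/7, …
ICs: h(0) = 0, h′(0) = 0, h′′(0) = 12.

f: a_k = 0, 6, 0, -8, 0, 96/5, 0, -384/7, 0, …
h₀=f(r): pull back L_f along r ⇒ L₀.
h=∫₀ˣh₀: take L = L₀·Dx.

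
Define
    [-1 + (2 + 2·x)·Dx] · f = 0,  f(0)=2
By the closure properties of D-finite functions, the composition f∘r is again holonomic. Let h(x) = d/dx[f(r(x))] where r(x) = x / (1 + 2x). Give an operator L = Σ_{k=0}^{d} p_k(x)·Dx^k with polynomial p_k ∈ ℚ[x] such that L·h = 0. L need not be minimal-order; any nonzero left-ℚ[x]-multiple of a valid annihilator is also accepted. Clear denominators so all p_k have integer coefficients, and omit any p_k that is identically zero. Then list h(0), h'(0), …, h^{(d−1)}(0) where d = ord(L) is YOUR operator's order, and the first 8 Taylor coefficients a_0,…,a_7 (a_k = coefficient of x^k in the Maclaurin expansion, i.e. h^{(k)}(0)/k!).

L = (-9 - 24·x) + (-2 - 10·x - 12·x^2)·Dx  (order 1).
h: a_k = 1, -9/2, 123/8, -757/16, 17715/128, -100935/256, 1134735/1024, -6340365/2048, …
ICs: h(0) = 1.

f: a_k = 2, 1, -1/4, 1/8, -5/64, 7/128, -21/512, 33/1024, …
f∘r: x↦r, Dx↦Dx/r' in L_f ⇒ L₀.
Differentiate: ansatz ord ≤ ord L₀ ⇒ L.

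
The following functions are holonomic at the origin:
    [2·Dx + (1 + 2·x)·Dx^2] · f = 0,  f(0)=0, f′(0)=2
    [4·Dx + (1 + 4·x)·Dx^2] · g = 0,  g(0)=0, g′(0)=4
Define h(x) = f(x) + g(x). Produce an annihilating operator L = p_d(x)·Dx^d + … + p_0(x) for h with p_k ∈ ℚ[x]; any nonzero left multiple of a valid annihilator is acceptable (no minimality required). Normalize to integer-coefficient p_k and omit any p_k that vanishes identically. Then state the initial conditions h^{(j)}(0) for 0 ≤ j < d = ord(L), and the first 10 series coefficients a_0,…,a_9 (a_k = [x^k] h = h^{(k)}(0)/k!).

f: a_k = 0, 2, -2, 8/3, -4, 32/5, -32/3, 128/7, -32, 512/9, …
g: a_k = 0, 4, -8, 64/3, -64, 1024/5, -2048/3, 16384/7, -8192, 262144/9, …
Sum ⇒ L₀ = lclm(L_f,L_g) in ℚ(x)⟨Dx⟩.
L = 16·Dx + (12 + 32·x)·Dx^2 + (1 + 6·x + 8·x^2)·Dx^3  (order 3).
h: a_k = 0, 6, -10, 24, -68, 1056/5, -2080/3, 16512/7, -8224, 29184, …
ICs: h(0) = 0, h′(0) = 6, h′′(0) = -20.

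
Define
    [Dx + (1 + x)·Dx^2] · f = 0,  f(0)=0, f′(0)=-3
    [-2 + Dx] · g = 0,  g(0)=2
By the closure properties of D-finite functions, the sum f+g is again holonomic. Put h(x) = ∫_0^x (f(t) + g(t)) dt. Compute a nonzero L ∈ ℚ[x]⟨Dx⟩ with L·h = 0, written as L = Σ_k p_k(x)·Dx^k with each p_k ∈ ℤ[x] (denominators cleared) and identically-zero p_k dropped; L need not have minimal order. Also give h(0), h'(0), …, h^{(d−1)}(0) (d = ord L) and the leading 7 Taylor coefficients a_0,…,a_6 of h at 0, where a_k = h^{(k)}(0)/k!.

f: a_k = 0, -3, 3/2, -1, 3/4, -3/5, 1/2, …
g: a_k = 2, 4, 4, 8/3, 4/3, 8/15, 8/45, …
f+g: L₀ = lclm(L_f,L_g), ord ≤ 2+1.
∫: right-multiply L₀ by Dx.
L = (-8 - 4·x)·Dx^2 + (-2 - 8·x - 4·x^2)·Dx^3 + (3 + 5·x + 2·x^2)·Dx^4  (order 4).
h: a_k = 0, 2, 1/2, 11/6, 5/12, 5/12, -1/90, …
ICs: h(0) = 0, h′(0) = 2, h′′(0) = 1, h′′′(0) = 11.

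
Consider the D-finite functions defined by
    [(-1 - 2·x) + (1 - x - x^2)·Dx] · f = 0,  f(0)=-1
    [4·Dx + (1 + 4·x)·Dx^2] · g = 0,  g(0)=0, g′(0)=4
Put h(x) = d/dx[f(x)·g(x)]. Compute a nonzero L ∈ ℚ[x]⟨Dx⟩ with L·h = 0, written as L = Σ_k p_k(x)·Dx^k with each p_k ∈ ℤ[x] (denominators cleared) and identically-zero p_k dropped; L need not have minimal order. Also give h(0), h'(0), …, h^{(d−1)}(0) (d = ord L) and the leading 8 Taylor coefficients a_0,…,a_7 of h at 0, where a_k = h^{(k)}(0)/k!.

L = (82 + 216·x + 288·x^2) + (-7 + 62·x + 264·x^2 + 224·x^3)·Dx + (-3 - 17·x - 9·x^2 + 52·x^3 + 32·x^4)·Dx^2  (order 2).
h: a_k = -4, 8, -64, 560/3, -2692/3, 16496/5, -68956/5, 5688224/105, …
ICs: h(0) = -4, h′(0) = 8.

f: a_k = -1, -1, -2, -3, -5, -8, -13, -21, …
g: a_k = 0, 4, -8, 64/3, -64, 1024/5, -2048/3, 16384/7, …
Sym-product of L_f,L_g gives L₀ (≤ ord 2).
h=h₀': d/dx-closure on L₀ ⇒ L.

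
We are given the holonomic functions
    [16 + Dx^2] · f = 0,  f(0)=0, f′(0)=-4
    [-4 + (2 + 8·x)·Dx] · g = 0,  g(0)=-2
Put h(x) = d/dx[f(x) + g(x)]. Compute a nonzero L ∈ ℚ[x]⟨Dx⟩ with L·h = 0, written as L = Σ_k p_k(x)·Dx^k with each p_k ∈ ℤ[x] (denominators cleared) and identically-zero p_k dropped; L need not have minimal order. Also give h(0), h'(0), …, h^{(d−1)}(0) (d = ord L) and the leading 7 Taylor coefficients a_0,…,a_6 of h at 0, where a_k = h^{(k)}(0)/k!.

f: a_k = 0, -4, 0, 32/3, 0, -128/15, 0, …
g: a_k = -2, -4, 4, -8, 20, -56, 168, …
Sum ⇒ L₀ = lclm(L_f,L_g) in ℚ(x)⟨Dx⟩.
Differentiate: ansatz ord ≤ ord L₀ ⇒ L.
L = (-608 - 1024·x - 2048·x^2) + (-112 - 960·x - 3072·x^2 - 4096·x^3)·Dx + (-38 - 64·x - 128·x^2)·Dx^2 + (-7 - 60·x - 192·x^2 - 256·x^3)·Dx^3  (order 3).
h: a_k = -8, 8, 8, 80, -968/3, 1008, -165296/45, …
ICs: h(0) = -8, h′(0) = 8, h′′(0) = 16.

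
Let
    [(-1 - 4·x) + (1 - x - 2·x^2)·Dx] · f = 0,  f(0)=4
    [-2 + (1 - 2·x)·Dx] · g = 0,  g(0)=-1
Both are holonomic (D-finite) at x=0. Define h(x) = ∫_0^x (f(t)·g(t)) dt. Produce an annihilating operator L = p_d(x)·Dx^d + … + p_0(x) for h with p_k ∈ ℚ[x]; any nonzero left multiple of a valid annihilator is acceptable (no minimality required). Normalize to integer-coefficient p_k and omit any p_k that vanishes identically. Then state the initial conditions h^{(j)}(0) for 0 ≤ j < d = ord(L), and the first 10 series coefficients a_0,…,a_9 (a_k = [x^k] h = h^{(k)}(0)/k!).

L = (3 + 6·x)·Dx + (-1 + x + 2·x^2)·Dx^2  (order 2).
h: a_k = 0, -4, -6, -12, -23, -228/5, -90, -1252/7, -711/2, -708, …
ICs: h(0) = 0, h′(0) = -4.

f: a_k = 4, 4, 12, 20, 44, 84, 172, 340, 684, 1364, …
g: a_k = -1, -2, -4, -8, -16, -32, -64, -128, -256, -512, …
Sym-product of L_f,L_g gives L₀ (≤ ord 1).
∫: right-multiply L₀ by Dx.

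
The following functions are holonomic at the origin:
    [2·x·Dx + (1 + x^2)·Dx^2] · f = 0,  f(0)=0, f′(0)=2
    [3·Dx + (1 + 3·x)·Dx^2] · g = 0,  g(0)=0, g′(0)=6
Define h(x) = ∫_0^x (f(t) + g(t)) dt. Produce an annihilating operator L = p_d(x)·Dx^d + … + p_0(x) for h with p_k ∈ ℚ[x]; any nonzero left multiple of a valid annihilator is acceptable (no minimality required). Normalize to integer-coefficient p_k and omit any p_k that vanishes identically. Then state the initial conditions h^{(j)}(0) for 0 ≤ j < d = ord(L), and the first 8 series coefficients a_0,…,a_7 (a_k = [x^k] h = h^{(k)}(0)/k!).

f: a_k = 0, 2, 0, -2/3, 0, 2/5, 0, -2/7, …
g: a_k = 0, 6, -9, 18, -81/2, 486/5, -243, 4374/7, …
f+g: L₀ = lclm(L_f,L_g), ord ≤ 2+2.
Integrate: L := L₀·Dx.
L = (-6 - 54·x + 18·x^2 + 18·x^3)·Dx^2 + (-20 - 12·x - 48·x^2 + 36·x^3 + 36·x^4)·Dx^3 + (-3 - 7·x + 6·x^2 + 2·x^3 + 9·x^4 + 9·x^5)·Dx^4  (order 4).
h: a_k = 0, 0, 4, -3, 13/3, -81/10, 244/15, -243/7, …
ICs: h(0) = 0, h′(0) = 0, h′′(0) = 8, h′′′(0) = -18.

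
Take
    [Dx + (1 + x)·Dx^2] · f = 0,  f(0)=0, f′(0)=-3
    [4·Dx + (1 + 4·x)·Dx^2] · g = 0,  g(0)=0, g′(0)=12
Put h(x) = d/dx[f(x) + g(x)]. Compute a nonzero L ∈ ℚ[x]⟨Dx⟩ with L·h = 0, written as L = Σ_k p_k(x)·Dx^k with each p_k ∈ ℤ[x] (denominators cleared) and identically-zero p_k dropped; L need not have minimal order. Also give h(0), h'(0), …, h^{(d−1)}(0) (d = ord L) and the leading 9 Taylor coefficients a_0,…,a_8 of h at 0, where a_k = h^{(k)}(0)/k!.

L = 8 + (10 + 16·x)·Dx + (1 + 5·x + 4·x^2)·Dx^2  (order 2).
h: a_k = 9, -45, 189, -765, 3069, -12285, 49149, -196605, 786429, …
ICs: h(0) = 9, h′(0) = -45.

f: a_k = 0, -3, 3/2, -1, 3/4, -3/5, 1/2, -3/7, 3/8, …
g: a_k = 0, 12, -24, 64, -192, 3072/5, -2048, 49152/7, -24576, …
f+g: L₀ = lclm(L_f,L_g), ord ≤ 2+2.
h₀' ⇒ L via d/dx closure of L₀.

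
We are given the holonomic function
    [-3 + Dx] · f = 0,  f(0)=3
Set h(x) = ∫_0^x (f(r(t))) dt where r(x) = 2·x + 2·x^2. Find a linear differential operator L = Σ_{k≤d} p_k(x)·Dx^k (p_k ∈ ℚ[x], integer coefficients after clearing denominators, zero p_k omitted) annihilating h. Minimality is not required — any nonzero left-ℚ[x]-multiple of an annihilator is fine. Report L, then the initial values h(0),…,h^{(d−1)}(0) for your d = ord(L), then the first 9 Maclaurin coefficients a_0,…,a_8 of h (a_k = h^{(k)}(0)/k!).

L = (-6 - 12·x)·Dx + Dx^2  (order 2).
h: a_k = 0, 3, 9, 24, 54, 108, 972/5, 11232/35, 17172/35, …
ICs: h(0) = 0, h′(0) = 3.

f: a_k = 3, 9, 27/2, 27/2, 81/8, 243/40, 243/80, 729/560, 2187/4480, …
f∘r: x↦r, Dx↦Dx/r' in L_f ⇒ L₀.
Integrate: L := L₀·Dx.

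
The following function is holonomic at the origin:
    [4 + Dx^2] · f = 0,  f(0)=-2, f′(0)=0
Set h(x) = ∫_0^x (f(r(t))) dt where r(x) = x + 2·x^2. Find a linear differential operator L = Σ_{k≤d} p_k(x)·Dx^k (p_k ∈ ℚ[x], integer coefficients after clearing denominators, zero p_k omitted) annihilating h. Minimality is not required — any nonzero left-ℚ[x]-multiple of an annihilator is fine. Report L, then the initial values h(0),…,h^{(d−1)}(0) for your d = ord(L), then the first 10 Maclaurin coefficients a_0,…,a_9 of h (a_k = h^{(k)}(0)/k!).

f: a_k = -2, 0, 4, 0, -4/3, 0, 8/45, 0, -4/315, 0, …
h₀=f(r): pull back L_f along r ⇒ L₀.
h=∫₀ˣh₀: take L = L₀·Dx.
L = (4 + 48·x + 192·x^2 + 256·x^3)·Dx - 4·Dx^2 + (1 + 4·x)·Dx^3  (order 3).
h: a_k = 0, -2, 0, 4/3, 4, 44/15, -16/9, -1432/315, -76/15, -3364/2835, …
ICs: h(0) = 0, h′(0) = -2, h′′(0) = 0.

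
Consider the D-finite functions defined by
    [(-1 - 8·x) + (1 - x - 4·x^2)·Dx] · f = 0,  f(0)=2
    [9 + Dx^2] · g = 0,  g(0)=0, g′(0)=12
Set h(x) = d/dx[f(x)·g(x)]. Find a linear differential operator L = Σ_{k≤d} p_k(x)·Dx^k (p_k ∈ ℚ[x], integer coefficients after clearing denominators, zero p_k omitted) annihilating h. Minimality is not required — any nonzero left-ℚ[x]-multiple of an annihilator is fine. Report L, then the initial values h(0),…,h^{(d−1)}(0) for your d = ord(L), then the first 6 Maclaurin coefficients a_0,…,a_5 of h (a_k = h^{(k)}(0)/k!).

f: a_k = 2, 2, 10, 18, 58, 130, …
g: a_k = 0, 12, 0, -18, 0, 81/10, …
Sym-product of L_f,L_g gives L₀ (≤ ord 2).
Derive L from L₀ (diff closure).
L = (-33 - 162·x - 567·x^2 + 648·x^3 + 1296·x^4) + (6 + 66·x + 216·x^2 + 576·x^3)·Dx + (1 - 10·x - 31·x^2 + 72·x^3 + 144·x^4)·Dx^2  (order 2).
h: a_k = 24, 48, 252, 720, 2661, 37566/5, …
ICs: h(0) = 24, h′(0) = 48.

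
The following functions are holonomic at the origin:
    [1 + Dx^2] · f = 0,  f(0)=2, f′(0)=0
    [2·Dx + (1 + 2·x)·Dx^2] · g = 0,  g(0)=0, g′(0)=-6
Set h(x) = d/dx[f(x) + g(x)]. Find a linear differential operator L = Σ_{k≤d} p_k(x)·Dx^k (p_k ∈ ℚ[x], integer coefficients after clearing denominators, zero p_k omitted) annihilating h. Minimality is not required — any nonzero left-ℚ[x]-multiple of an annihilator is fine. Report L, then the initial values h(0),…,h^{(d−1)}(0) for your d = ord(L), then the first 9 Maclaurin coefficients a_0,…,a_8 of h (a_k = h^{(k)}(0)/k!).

L = (50 + 8·x + 8·x^2) + (9 + 22·x + 12·x^2 + 8·x^3)·Dx + (50 + 8·x + 8·x^2)·Dx^2 + (9 + 22·x + 12·x^2 + 8·x^3)·Dx^3  (order 3).
h: a_k = -6, 10, -24, 145/3, -96, 11519/60, -384, 1935361/2520, -1536, …
ICs: h(0) = -6, h′(0) = 10, h′′(0) = -48.

f: a_k = 2, 0, -1, 0, 1/12, 0, -1/360, 0, 1/20160, …
g: a_k = 0, -6, 6, -8, 12, -96/5, 32, -384/7, 96, …
Sum ⇒ L₀ = lclm(L_f,L_g) in ℚ(x)⟨Dx⟩.
Derive L from L₀ (diff closure).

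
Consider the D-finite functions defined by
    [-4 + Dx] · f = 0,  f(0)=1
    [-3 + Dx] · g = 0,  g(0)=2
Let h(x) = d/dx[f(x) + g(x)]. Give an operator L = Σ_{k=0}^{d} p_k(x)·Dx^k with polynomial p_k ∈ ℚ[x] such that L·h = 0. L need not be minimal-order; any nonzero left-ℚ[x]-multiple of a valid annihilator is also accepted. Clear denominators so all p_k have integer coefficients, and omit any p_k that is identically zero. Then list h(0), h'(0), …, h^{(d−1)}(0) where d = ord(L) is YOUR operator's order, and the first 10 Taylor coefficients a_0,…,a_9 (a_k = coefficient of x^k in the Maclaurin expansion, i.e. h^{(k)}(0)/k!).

f: a_k = 1, 4, 8, 32/3, 32/3, 128/15, 256/45, 1024/315, 512/315, 2048/2835, …
g: a_k = 2, 6, 9, 9, 27/4, 81/20, 81/40, 243/280, 729/2240, 243/2240, …
h₀=f+g: left-lcm gives L₀, ord ≤ 2.
h₀' ⇒ L via d/dx closure of L₀.
L = 12 - 7·Dx + Dx^2  (order 2).
h: a_k = 10, 34, 59, 209/3, 755/12, 2777/60, 10379/360, 39329/2520, 30151/4032, 583337/181440, …
ICs: h(0) = 10, h′(0) = 34.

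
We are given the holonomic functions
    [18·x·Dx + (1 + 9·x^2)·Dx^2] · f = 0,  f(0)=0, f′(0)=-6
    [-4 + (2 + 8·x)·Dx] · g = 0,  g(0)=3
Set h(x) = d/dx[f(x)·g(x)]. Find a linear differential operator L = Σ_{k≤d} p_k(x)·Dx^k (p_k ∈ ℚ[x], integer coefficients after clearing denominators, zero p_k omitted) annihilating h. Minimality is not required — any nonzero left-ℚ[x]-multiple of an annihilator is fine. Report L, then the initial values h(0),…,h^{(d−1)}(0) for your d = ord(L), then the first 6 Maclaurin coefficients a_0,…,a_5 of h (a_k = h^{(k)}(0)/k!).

f: a_k = 0, -6, 0, 18, 0, -486/5, …
g: a_k = 3, 6, -6, 12, -30, 84, …
L₀ := L_f ⊗_s L_g (sym. prod.), ord ≤ 2.
h=h₀': d/dx-closure on L₀ ⇒ L.
L = (2 + 120·x + 150·x^2 - 648·x^3 - 324·x^4) + (7 + 70·x + 279·x^2 - 42·x^3 - 2268·x^4 - 1296·x^5)·Dx + (1 + 5·x - 2·x^2 - 27·x^3 - 147·x^4 - 648·x^5 - 432·x^6)·Dx^2  (order 2).
h: a_k = -18, -72, 270, 144, -1098, -26136/5, …
ICs: h(0) = -18, h′(0) = -72.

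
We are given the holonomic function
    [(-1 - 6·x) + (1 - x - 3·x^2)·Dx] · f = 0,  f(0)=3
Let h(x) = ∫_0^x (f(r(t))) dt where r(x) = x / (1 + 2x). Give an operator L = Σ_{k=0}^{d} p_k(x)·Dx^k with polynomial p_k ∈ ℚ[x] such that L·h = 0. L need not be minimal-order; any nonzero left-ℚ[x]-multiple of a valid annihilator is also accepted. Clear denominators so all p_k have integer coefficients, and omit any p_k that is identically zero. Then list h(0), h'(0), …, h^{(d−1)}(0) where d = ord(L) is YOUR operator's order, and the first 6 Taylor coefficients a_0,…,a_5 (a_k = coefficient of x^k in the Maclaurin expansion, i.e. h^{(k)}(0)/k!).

L = (1 + 8·x)·Dx + (-1 - 5·x - 5·x^2 + 2·x^3)·Dx^2  (order 2).
h: a_k = 0, 3, 3/2, 2, -15/4, 51/5, …
ICs: h(0) = 0, h′(0) = 3.

f: a_k = 3, 3, 12, 21, 57, 120, …
Substitute x→r, Dx→(1/r')Dx; clear ⇒ L₀.
Integrate: L := L₀·Dx.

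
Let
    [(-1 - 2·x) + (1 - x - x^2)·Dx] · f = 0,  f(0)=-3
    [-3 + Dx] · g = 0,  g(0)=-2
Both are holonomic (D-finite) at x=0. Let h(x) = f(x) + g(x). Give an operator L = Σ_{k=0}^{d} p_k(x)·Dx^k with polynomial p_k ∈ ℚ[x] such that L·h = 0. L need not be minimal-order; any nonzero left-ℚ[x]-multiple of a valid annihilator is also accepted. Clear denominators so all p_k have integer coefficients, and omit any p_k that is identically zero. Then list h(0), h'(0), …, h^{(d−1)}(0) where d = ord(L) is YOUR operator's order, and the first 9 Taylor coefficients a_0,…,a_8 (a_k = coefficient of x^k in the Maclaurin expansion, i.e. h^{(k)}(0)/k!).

L = (-3 - 9·x - 45·x^2 - 18·x^3) + (-5 + 24·x + 15·x^2 - 18·x^3 - 9·x^4)·Dx + (2 - 7·x + 8·x^3 + 3·x^4)·Dx^2  (order 2).
h: a_k = -5, -9, -15, -18, -87/4, -561/20, -1641/40, -17883/280, -229209/2240, …
ICs: h(0) = -5, h′(0) = -9.

f: a_k = -3, -3, -6, -9, -15, -24, -39, -63, -102, …
g: a_k = -2, -6, -9, -9, -27/4, -81/20, -81/40, -243/280, -729/2240, …
h₀=f+g: left-lcm gives L₀, ord ≤ 2.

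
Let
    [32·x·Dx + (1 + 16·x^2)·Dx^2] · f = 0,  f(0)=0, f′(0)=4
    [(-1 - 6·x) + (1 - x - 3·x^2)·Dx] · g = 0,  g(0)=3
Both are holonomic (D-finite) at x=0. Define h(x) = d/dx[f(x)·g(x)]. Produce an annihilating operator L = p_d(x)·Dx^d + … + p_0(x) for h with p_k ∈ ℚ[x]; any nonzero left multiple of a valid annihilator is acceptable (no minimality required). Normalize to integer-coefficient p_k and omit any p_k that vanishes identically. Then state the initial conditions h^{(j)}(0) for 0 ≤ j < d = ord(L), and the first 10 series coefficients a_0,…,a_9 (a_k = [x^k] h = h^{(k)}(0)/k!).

L = (-74 + 8736·x^2 + 18432·x^3 + 82944·x^4) + (25 + 182·x - 48·x^2 + 96·x^3 + 18432·x^4 + 55296·x^5)·Dx + (-3 - 13·x - 167·x^2 - 16·x^3 - 1472·x^4 + 3072·x^5 + 6912·x^6)·Dx^2  (order 2).
h: a_k = 12, 24, -48, 80, 2932, 19392/5, -161564/5, -749536/35, 22319664/35, 1884760/3, …
ICs: h(0) = 12, h′(0) = 24.

f: a_k = 0, 4, 0, -64/3, 0, 1024/5, 0, -16384/7, 0, 262144/9, …
g: a_k = 3, 3, 12, 21, 57, 120, 291, 651, 1524, 3477, …
f·g: L₀ = L_f ⊗_s L_g, ord ≤ 2·1.
Differentiate: ansatz ord ≤ ord L₀ ⇒ L.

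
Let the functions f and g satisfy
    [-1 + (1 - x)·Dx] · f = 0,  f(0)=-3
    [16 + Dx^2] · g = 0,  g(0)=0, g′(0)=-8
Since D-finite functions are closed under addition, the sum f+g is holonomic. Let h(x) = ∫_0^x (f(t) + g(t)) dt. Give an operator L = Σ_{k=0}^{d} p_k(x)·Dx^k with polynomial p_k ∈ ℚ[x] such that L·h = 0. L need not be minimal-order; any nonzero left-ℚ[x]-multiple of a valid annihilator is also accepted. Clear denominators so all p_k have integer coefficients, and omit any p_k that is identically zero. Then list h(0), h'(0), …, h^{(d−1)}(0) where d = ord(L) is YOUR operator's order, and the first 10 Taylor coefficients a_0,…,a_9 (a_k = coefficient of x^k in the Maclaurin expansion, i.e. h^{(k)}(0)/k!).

L = (176 - 256·x + 128·x^2)·Dx + (-144 + 400·x - 384·x^2 + 128·x^3)·Dx^2 + (11 - 16·x + 8·x^2)·Dx^3 + (-9 + 25·x - 24·x^2 + 8·x^3)·Dx^4  (order 4).
h: a_k = 0, -3, -11/2, -1, 55/12, -3/5, -301/90, -3/7, 1103/2520, -1/3, …
ICs: h(0) = 0, h′(0) = -3, h′′(0) = -11, h′′′(0) = -6.

f: a_k = -3, -3, -3, -3, -3, -3, -3, -3, -3, -3, …
g: a_k = 0, -8, 0, 64/3, 0, -256/15, 0, 2048/315, 0, -4096/2835, …
Sum ⇒ L₀ = lclm(L_f,L_g) in ℚ(x)⟨Dx⟩.
∫: right-multiply L₀ by Dx.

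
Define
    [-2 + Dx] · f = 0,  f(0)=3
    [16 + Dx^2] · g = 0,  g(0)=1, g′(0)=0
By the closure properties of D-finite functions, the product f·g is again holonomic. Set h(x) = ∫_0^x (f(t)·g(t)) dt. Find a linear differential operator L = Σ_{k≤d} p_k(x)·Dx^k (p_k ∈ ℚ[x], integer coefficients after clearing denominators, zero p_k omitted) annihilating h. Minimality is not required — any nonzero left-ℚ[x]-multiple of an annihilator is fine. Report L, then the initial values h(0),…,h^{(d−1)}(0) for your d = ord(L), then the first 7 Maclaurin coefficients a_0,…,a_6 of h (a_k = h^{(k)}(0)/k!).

f: a_k = 3, 6, 6, 4, 2, 4/5, 4/15, …
g: a_k = 1, 0, -8, 0, 32/3, 0, -256/45, …
L₀ := L_f ⊗_s L_g (sym. prod.), ord ≤ 2.
∫: right-multiply L₀ by Dx.
L = 20·Dx - 4·Dx^2 + Dx^3  (order 3).
h: a_k = 0, 3, 3, -6, -11, -14/5, 82/15, …
ICs: h(0) = 0, h′(0) = 3, h′′(0) = 6.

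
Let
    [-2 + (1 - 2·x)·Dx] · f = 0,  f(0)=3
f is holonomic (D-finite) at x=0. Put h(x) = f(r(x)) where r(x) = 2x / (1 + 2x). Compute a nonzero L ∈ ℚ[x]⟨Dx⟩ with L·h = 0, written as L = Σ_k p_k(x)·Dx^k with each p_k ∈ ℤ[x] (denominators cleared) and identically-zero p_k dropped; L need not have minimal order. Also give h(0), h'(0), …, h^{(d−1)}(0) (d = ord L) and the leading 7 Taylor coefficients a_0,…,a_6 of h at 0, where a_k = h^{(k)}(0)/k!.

L = 4 + (-1 + 4·x^2)·Dx  (order 1).
h: a_k = 3, 12, 24, 48, 96, 192, 384, …
ICs: h(0) = 3.

f: a_k = 3, 6, 12, 24, 48, 96, 192, …
h₀=f(r): pull back L_f along r ⇒ L₀.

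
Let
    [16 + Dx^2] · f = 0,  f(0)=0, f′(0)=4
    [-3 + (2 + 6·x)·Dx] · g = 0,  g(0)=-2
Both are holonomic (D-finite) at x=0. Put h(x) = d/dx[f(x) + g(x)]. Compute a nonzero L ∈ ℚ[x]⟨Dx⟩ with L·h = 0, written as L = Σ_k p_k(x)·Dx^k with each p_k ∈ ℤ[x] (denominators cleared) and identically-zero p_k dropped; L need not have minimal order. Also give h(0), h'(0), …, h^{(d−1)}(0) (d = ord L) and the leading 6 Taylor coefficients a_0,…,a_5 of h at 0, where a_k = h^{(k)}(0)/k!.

f: a_k = 0, 4, 0, -32/3, 0, 128/15, …
g: a_k = -2, -3, 9/4, -27/8, 405/64, -1701/128, …
f+g: L₀ = lclm(L_f,L_g), ord ≤ 2+1.
h₀' ⇒ L via d/dx closure of L₀.
L = (-9552 - 18432·x - 27648·x^2) + (-2912 - 21024·x - 55296·x^2 - 55296·x^3)·Dx + (-597 - 1152·x - 1728·x^2)·Dx^2 + (-182 - 1314·x - 3456·x^2 - 3456·x^3)·Dx^3  (order 3).
h: a_k = 1, 9/2, -337/8, 405/16, -9131/384, 45927/256, …
ICs: h(0) = 1, h′(0) = 9/2, h′′(0) = -337/4.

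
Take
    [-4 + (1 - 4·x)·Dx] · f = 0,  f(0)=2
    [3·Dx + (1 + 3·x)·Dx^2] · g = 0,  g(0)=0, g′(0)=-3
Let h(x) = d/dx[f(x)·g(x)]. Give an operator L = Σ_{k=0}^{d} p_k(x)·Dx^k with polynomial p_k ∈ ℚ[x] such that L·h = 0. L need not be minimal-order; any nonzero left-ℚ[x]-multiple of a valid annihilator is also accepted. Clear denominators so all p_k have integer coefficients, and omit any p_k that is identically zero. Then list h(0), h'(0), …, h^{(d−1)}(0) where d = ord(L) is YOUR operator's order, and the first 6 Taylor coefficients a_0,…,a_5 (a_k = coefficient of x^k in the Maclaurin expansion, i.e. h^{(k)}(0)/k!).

L = 48 + (6 + 60·x)·Dx + (-1 + x + 12·x^2)·Dx^2  (order 2).
h: a_k = -6, -30, -234, -1086, -5916, -134694/5, …
ICs: h(0) = -6, h′(0) = -30.

f: a_k = 2, 8, 32, 128, 512, 2048, …
g: a_k = 0, -3, 9/2, -9, 81/4, -243/5, …
h₀=f·g: eliminate ⇒ L₀, order ≤ 1·2.
h=h₀': d/dx-closure on L₀ ⇒ L.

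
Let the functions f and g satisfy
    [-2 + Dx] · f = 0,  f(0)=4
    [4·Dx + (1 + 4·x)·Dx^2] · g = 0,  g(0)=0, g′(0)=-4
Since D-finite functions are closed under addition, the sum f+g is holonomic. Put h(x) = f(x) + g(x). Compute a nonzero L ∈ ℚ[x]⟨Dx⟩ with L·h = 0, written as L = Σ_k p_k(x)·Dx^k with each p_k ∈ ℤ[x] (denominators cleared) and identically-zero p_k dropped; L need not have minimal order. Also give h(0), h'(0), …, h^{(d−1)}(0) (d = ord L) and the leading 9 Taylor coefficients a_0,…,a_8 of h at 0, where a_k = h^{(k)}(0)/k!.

f: a_k = 4, 8, 8, 16/3, 8/3, 16/15, 16/45, 32/315, 8/315, …
g: a_k = 0, -4, 8, -64/3, 64, -1024/5, 2048/3, -16384/7, 8192, …
Weyl lclm of L_f,L_g ⇒ L₀ (ord ≤ 3).
L = (-40 - 32·x)·Dx + (14 - 16·x - 32·x^2)·Dx^2 + (3 + 16·x + 16·x^2)·Dx^3  (order 3).
h: a_k = 4, 4, 16, -16, 200/3, -3056/15, 30736/45, -737248/315, 2580488/315, …
ICs: h(0) = 4, h′(0) = 4, h′′(0) = 32.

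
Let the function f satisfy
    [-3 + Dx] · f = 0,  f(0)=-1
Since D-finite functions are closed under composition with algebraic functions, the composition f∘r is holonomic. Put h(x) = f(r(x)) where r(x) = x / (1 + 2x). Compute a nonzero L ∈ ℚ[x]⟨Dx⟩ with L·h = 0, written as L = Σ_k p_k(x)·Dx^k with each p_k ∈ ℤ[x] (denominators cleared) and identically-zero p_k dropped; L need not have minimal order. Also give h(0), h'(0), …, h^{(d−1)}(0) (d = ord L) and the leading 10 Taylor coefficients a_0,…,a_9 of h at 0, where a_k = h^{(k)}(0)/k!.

L = -3 + (1 + 4·x + 4·x^2)·Dx  (order 1).
h: a_k = -1, -3, 3/2, 3/2, -51/8, 519/40, -1581/80, 12441/560, -45417/4480, -163299/4480, …
ICs: h(0) = -1.

f: a_k = -1, -3, -9/2, -9/2, -27/8, -81/40, -81/80, -243/560, -729/4480, -243/4480, …
h₀=f(r): pull back L_f along r ⇒ L₀.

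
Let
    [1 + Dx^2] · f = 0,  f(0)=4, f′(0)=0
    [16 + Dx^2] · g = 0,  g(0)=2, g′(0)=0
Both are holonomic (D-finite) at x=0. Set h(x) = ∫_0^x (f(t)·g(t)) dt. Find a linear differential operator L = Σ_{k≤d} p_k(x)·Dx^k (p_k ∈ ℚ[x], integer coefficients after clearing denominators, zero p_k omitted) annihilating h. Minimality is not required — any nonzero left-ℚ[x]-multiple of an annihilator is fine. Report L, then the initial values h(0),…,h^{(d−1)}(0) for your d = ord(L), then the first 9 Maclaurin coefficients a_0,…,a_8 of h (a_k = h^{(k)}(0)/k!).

L = 225·Dx + 34·Dx^3 + Dx^5  (order 5).
h: a_k = 0, 8, 0, -68/3, 0, 353/15, 0, -8177/630, 0, …
ICs: h(0) = 0, h′(0) = 8, h′′(0) = 0, h′′′(0) = -136, h′′′′(0) = 0.

f: a_k = 4, 0, -2, 0, 1/6, 0, -1/180, 0, 1/10080, …
g: a_k = 2, 0, -16, 0, 64/3, 0, -512/45, 0, 1024/315, …
L₀ := L_f ⊗_s L_g (sym. prod.), ord ≤ 4.
Integrate: L := L₀·Dx.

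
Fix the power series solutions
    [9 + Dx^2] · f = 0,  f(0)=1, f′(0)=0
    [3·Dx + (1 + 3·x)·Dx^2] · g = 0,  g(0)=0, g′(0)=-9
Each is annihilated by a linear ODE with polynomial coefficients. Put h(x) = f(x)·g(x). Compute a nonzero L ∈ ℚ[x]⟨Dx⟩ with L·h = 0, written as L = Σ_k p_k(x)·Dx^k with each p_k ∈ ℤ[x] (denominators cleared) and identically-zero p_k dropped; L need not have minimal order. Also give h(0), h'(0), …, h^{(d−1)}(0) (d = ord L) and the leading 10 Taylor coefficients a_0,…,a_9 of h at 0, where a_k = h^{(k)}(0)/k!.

L = (-81 + 486·x + 4617·x^2 + 11664·x^3 + 8748·x^4) + (36 + 540·x + 1944·x^2 + 1944·x^3)·Dx + (180·x + 1134·x^2 + 2592·x^3 + 1944·x^4)·Dx^2 + (4 + 60·x + 216·x^2 + 216·x^3)·Dx^3 + (1 + 14·x + 69·x^2 + 144·x^3 + 108·x^4)·Dx^4  (order 4).
h: a_k = 0, -9, 27/2, 27/2, 0, -2187/40, 2187/16, -203391/560, 80919/80, -2517237/896, …
ICs: h(0) = 0, h′(0) = -9, h′′(0) = 27, h′′′(0) = 81.

f: a_k = 1, 0, -9/2, 0, 27/8, 0, -81/80, 0, 729/4480, 0, …
g: a_k = 0, -9, 27/2, -27, 243/4, -729/5, 729/2, -6561/7, 19683/8, -6561, …
Sym-product of L_f,L_g gives L₀ (≤ ord 4).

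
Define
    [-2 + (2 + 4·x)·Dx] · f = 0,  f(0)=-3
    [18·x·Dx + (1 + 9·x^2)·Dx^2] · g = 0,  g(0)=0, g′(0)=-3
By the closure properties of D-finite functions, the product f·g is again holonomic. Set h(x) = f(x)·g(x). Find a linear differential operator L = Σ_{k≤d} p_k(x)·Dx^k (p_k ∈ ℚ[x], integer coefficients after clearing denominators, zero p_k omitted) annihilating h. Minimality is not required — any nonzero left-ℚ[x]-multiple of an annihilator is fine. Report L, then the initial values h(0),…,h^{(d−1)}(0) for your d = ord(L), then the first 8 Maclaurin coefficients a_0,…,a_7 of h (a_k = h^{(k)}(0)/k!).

f: a_k = -3, -3, 3/2, -3/2, 15/8, -21/8, 63/16, -99/16, …
g: a_k = 0, -3, 0, 9, 0, -243/5, 0, 2187/7, …
f·g: L₀ = L_f ⊗_s L_g, ord ≤ 1·2.
L = (3 - 18·x - 9·x^2) + (-2 + 14·x + 54·x^2 + 36·x^3)·Dx + (1 + 4·x + 13·x^2 + 36·x^3 + 36·x^4)·Dx^2  (order 2).
h: a_k = 0, 9, 9, -63/2, -45/2, 6147/40, 5607/40, -562869/560, …
ICs: h(0) = 0, h′(0) = 9.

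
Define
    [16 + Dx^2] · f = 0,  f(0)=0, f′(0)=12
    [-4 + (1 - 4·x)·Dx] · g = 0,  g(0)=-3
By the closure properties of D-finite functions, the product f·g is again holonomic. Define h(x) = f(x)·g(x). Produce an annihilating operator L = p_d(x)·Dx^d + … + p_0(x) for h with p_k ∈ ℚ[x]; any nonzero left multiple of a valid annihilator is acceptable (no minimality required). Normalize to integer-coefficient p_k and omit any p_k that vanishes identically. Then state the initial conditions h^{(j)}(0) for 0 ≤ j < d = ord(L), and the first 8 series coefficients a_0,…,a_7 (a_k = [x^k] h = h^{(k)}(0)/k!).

f: a_k = 0, 12, 0, -32, 0, 128/5, 0, -1024/105, …
g: a_k = -3, -12, -48, -192, -768, -3072, -12288, -49152, …
f·g: L₀ = L_f ⊗_s L_g, ord ≤ 2·1.
L = (-16 + 64·x) + 8·Dx + (-1 + 4·x)·Dx^2  (order 2).
h: a_k = 0, -36, -144, -480, -1920, -38784/5, -155136/5, -4342784/35, …
ICs: h(0) = 0, h′(0) = -36.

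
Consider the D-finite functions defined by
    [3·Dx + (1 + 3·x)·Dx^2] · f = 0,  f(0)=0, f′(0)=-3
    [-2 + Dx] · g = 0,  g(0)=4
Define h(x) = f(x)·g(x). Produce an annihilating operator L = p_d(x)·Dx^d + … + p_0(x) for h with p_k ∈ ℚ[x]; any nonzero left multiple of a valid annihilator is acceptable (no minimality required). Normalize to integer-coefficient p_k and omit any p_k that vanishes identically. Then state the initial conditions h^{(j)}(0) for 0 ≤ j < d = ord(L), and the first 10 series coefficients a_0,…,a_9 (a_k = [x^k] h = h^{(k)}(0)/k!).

L = (-2 + 12·x) + (-1 - 12·x)·Dx + (1 + 3·x)·Dx^2  (order 2).
h: a_k = 0, -12, -6, -24, 29, -442/5, 220, -60772/105, 46187/30, -435671/105, …
ICs: h(0) = 0, h′(0) = -12.

f: a_k = 0, -3, 9/2, -9, 81/4, -243/5, 243/2, -2187/7, 6561/8, -2187, …
g: a_k = 4, 8, 8, 16/3, 8/3, 16/15, 16/45, 32/315, 8/315, 16/2835, …
Product ⇒ symmetric product L₀, ord ≤ 2.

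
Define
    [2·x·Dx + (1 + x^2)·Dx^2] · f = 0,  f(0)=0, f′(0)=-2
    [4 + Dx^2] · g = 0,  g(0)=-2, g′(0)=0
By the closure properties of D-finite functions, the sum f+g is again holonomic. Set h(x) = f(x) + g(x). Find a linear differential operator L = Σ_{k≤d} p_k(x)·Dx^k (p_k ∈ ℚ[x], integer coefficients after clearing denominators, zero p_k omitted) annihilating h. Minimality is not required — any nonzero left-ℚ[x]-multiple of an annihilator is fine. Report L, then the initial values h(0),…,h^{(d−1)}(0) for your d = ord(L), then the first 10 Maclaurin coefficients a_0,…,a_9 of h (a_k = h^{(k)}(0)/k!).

L = (-32·x + 80·x^3 + 16·x^5)·Dx + (4 + 32·x^2 + 36·x^4 + 8·x^6)·Dx^2 + (-8·x + 20·x^3 + 4·x^5)·Dx^3 + (1 + 8·x^2 + 9·x^4 + 2·x^6)·Dx^4  (order 4).
h: a_k = -2, -2, 4, 2/3, -4/3, -2/5, 8/45, 2/7, -4/315, -2/9, …
ICs: h(0) = -2, h′(0) = -2, h′′(0) = 8, h′′′(0) = 4.

f: a_k = 0, -2, 0, 2/3, 0, -2/5, 0, 2/7, 0, -2/9, …
g: a_k = -2, 0, 4, 0, -4/3, 0, 8/45, 0, -4/315, 0, …
h₀=f+g: left-lcm gives L₀, ord ≤ 4.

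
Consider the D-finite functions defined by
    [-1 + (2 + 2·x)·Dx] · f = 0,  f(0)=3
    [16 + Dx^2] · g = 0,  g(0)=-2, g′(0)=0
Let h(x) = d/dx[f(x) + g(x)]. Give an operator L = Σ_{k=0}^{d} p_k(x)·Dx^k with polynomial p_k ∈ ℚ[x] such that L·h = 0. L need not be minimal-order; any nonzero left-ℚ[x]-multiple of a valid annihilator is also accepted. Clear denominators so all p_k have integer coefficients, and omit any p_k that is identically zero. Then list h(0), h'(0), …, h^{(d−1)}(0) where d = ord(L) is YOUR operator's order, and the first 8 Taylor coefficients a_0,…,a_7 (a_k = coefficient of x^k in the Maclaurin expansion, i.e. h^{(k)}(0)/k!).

L = (-1264 - 2048·x - 1024·x^2) + (-2144 - 6240·x - 6144·x^2 - 2048·x^3)·Dx + (-79 - 128·x - 64·x^2)·Dx^2 + (-134 - 390·x - 384·x^2 - 128·x^3)·Dx^3  (order 3).
h: a_k = 3/2, 125/4, 9/16, -8237/96, 105/256, 521453/7680, 693/2048, -33959837/1290240, …
ICs: h(0) = 3/2, h′(0) = 125/4, h′′(0) = 9/8.

f: a_k = 3, 3/2, -3/8, 3/16, -15/128, 21/256, -63/1024, 99/2048, …
g: a_k = -2, 0, 16, 0, -64/3, 0, 512/45, 0, …
Weyl lclm of L_f,L_g ⇒ L₀ (ord ≤ 3).
h₀' ⇒ L via d/dx closure of L₀.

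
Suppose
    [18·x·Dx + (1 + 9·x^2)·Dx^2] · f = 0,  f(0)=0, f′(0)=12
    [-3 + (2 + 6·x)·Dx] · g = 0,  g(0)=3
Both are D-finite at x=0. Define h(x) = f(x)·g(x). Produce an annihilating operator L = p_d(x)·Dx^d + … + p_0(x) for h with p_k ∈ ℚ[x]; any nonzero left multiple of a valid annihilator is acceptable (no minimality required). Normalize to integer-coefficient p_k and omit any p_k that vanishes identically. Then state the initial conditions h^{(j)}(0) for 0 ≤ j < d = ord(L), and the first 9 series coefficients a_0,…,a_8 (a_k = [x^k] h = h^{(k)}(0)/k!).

L = (27 - 108·x - 81·x^2) + (-12 + 36·x + 324·x^2 + 324·x^3)·Dx + (4 + 24·x + 72·x^2 + 216·x^3 + 324·x^4)·Dx^2  (order 2).
h: a_k = 0, 36, 54, -297/2, -405/4, 94527/160, 298161/320, -41231511/8960, -73266687/17920, …
ICs: h(0) = 0, h′(0) = 36.

f: a_k = 0, 12, 0, -36, 0, 972/5, 0, -8748/7, 0, …
g: a_k = 3, 9/2, -27/8, 81/16, -1215/128, 5103/256, -45927/1024, 216513/2048, -8444007/32768, …
L₀ := L_f ⊗_s L_g (sym. prod.), ord ≤ 2.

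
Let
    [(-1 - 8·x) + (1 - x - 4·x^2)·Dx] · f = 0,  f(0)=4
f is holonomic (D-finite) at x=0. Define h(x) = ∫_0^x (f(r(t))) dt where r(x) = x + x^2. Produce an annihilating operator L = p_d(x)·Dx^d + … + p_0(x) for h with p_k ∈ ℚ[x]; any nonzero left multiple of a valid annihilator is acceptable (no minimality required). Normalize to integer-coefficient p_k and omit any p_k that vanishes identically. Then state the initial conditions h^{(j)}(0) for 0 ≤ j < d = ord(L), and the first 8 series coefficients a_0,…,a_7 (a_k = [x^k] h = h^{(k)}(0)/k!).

f: a_k = 4, 4, 20, 36, 116, 260, 724, 1764, …
L₀ from L_f via x↦r, Dx↦r'^{-1}Dx.
h=∫₀ˣh₀: take L = L₀·Dx.
L = (1 + 10·x + 24·x^2 + 16·x^3)·Dx + (-1 + x + 5·x^2 + 8·x^3 + 4·x^4)·Dx^2  (order 2).
h: a_k = 0, 4, 2, 8, 19, 244/5, 416/3, 2756/7, …
ICs: h(0) = 0, h′(0) = 4.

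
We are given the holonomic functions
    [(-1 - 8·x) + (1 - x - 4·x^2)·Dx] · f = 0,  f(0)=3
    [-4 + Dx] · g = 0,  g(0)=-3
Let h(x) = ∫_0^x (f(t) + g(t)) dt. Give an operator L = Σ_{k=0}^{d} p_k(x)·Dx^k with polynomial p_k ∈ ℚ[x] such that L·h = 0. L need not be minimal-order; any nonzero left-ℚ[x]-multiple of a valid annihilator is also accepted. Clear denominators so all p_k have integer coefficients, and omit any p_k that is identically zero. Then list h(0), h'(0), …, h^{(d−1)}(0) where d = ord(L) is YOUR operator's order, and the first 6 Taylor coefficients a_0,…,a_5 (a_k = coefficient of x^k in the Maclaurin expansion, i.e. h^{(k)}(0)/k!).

f: a_k = 3, 3, 15, 27, 87, 195, …
g: a_k = -3, -12, -24, -32, -32, -128/5, …
h₀=f+g: left-lcm gives L₀, ord ≤ 2.
h=∫h₀ ⇒ L = L₀·Dx.
L = (-24 + 16·x - 576·x^2 - 512·x^3)·Dx + (-6 + 56·x + 208·x^2 - 128·x^3 - 256·x^4)·Dx^2 + (3 - 15·x - 16·x^2 + 64·x^3 + 64·x^4)·Dx^3  (order 3).
h: a_k = 0, 0, -9/2, -3, -5/4, 11, …
ICs: h(0) = 0, h′(0) = 0, h′′(0) = -9.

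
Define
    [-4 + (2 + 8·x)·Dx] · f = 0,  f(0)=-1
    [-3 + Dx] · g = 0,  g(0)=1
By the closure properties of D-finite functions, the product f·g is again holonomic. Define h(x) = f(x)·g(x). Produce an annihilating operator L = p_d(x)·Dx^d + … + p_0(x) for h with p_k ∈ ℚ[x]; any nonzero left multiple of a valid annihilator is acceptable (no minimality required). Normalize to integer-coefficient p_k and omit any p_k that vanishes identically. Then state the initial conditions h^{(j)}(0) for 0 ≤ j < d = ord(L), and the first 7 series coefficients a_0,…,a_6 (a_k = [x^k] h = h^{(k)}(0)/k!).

L = (-5 - 12·x) + (1 + 4·x)·Dx  (order 1).
h: a_k = -1, -5, -17/2, -23/2, -43/8, -631/40, 459/16, …
ICs: h(0) = -1.

f: a_k = -1, -2, 2, -4, 10, -28, 84, …
g: a_k = 1, 3, 9/2, 9/2, 27/8, 81/40, 81/80, …
Sym-product of L_f,L_g gives L₀ (≤ ord 1).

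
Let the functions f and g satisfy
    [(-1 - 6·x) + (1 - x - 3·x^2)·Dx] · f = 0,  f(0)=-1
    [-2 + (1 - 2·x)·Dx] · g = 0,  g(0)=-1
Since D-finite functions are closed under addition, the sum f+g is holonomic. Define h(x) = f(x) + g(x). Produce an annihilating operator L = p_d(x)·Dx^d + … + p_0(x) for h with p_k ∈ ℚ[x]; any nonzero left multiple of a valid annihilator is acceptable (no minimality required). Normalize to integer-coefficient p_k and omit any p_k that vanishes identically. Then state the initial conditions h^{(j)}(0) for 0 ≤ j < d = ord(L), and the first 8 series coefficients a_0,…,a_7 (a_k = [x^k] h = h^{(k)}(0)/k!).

f: a_k = -1, -1, -4, -7, -19, -40, -97, -217, …
g: a_k = -1, -2, -4, -8, -16, -32, -64, -128, …
Sum ⇒ L₀ = lclm(L_f,L_g) in ℚ(x)⟨Dx⟩.
L = (8 - 36·x + 108·x^2 - 72·x^3) + (-2·x - 54·x^2 + 192·x^3 - 144·x^4)·Dx + (-1 + 9·x - 23·x^2 + 6·x^3 + 42·x^4 - 36·x^5)·Dx^2  (order 2).
h: a_k = -2, -3, -8, -15, -35, -72, -161, -345, …
ICs: h(0) = -2, h′(0) = -3.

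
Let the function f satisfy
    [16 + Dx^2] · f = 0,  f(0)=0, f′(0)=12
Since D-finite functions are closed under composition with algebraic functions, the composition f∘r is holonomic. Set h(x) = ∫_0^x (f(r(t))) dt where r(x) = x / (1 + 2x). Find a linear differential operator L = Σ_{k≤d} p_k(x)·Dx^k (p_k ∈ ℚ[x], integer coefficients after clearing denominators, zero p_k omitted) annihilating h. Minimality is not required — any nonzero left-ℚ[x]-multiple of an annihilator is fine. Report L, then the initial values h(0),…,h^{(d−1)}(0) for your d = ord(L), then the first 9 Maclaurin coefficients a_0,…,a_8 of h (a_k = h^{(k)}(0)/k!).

L = 16·Dx + (4 + 24·x + 48·x^2 + 32·x^3)·Dx^2 + (1 + 8·x + 24·x^2 + 32·x^3 + 16·x^4)·Dx^3  (order 3).
h: a_k = 0, 0, 6, -8, 4, 96/5, -1376/15, 1920/7, -70688/105, …
ICs: h(0) = 0, h′(0) = 0, h′′(0) = 12.

f: a_k = 0, 12, 0, -32, 0, 128/5, 0, -1024/105, 0, …
h₀=f(r): pull back L_f along r ⇒ L₀.
∫: right-multiply L₀ by Dx.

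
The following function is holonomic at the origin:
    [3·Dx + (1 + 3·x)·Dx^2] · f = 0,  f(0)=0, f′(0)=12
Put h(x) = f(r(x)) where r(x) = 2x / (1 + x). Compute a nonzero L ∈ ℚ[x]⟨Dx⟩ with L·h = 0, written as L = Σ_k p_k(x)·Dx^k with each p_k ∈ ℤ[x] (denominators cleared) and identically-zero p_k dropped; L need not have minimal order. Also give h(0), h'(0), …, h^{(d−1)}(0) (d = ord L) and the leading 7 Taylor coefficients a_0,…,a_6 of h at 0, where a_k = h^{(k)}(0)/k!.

L = (8 + 14·x)·Dx + (1 + 8·x + 7·x^2)·Dx^2  (order 2).
h: a_k = 0, 24, -96, 456, -2400, 67224/5, -78432, …
ICs: h(0) = 0, h′(0) = 24.

f: a_k = 0, 12, -18, 36, -81, 972/5, -486, …
h₀=f(r): pull back L_f along r ⇒ L₀.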